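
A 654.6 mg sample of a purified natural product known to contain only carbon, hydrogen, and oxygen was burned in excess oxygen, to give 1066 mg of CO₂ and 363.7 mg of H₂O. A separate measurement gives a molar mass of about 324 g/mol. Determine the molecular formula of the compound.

C12H20O10

mol C = 1.066 g CO₂ ÷ 44.009 g/mol = 0.024222 mol
mol H = 2 × 0.3637 g H₂O ÷ 18.015 g/mol = 0.040377 mol
mass O = 0.6546 − (0.29093 + 0.040700) = 0.32297 g → mol O = 0.32297 ÷ 15.999 = 0.020187 mol
Divide by the smallest (0.020187 mol): C 1.200, H 2.000, O 1.000
Multiplying each by 5 gives whole numbers: C 6.00, H 10.00, O 5.00
Empirical formula: C6H10O5
Empirical-formula mass = 162.14 g/mol; 324 ÷ 162.14 ≈ 2, so the molecular formula is C12H20O10.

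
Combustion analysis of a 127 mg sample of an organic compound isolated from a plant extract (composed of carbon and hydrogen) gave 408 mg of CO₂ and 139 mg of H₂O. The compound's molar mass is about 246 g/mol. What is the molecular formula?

mol C = 0.408 g CO₂ ÷ 44.009 g/mol = 0.009271 mol
mol H = 2 × 0.139 g H₂O ÷ 18.015 g/mol = 0.01543 mol
Divide by the smallest (0.009271 mol): C 1.000, H 1.665
Multiplying each by 3 gives whole numbers: C 3.00, H 4.99
Empirical formula: C3H5
Empirical-formula mass = 41.07 g/mol; 246 ÷ 41.07 ≈ 6, so the molecular formula is C18H30.

C18H30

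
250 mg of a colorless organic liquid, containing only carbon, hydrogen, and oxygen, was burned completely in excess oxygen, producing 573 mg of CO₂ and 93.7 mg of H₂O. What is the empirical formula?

C5H4O2

mol C = 0.573 g CO₂ ÷ 44.009 g/mol = 0.01302 mol
mol H = 2 × 0.0937 g H₂O ÷ 18.015 g/mol = 0.01040 mol
mass O = 0.250 − (0.1564 + 0.01049) = 0.08313 g → mol O = 0.08313 ÷ 15.999 = 0.005196 mol
Divide by the smallest (0.005196 mol): C 2.506, H 2.002, O 1.000
Multiplying each by 2 gives whole numbers: C 5.01, H 4.00, O 2.00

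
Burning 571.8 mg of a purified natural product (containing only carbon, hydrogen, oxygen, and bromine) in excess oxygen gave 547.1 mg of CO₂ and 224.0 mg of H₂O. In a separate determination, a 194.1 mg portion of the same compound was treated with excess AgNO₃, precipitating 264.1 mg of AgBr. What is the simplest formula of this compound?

C3H6BrO

mol C = 0.5471 g CO₂ ÷ 44.009 g/mol = 0.012432 mol
mol H = 2 × 0.2240 g H₂O ÷ 18.015 g/mol = 0.024868 mol
From the AgBr data: mol Br per gram of compound = (0.2641 ÷ 187.772) ÷ 0.1941 = 0.0072462 mol/g, so in the 0.5718 g combustion sample mol Br = 0.0041434 mol
mass O = 0.5718 − (0.14932 + 0.025067 + 0.33107) = 0.066344 g → mol O = 0.066344 ÷ 15.999 = 0.0041467 mol
Divide by the smallest (0.0041434 mol): C 3.000, H 6.002, Br 1.000, O 1.001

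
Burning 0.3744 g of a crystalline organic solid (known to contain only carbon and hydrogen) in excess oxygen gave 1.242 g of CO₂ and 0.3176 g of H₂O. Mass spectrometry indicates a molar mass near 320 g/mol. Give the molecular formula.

C24H30

mol C = 1.242 g CO₂ ÷ 44.009 g/mol = 0.028222 mol
mol H = 2 × 0.3176 g H₂O ÷ 18.015 g/mol = 0.035260 mol
Divide by the smallest (0.028222 mol): C 1.000, H 1.249
Multiplying each by 4 gives whole numbers: C 4.00, H 5.00
Empirical formula: C4H5
Empirical-formula mass = 53.08 g/mol; 320 ÷ 53.08 ≈ 6, so the molecular formula is C24H30.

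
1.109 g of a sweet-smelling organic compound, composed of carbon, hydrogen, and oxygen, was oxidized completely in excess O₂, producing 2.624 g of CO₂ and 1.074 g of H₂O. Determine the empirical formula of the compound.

mol C = 2.624 g CO₂ ÷ 44.009 g/mol = 0.059624 mol
mol H = 2 × 1.074 g H₂O ÷ 18.015 g/mol = 0.11923 mol
mass O = 1.109 − (0.71615 + 0.12019) = 0.27267 g → mol O = 0.27267 ÷ 15.999 = 0.017043 mol
Divide by the smallest (0.017043 mol): C 3.499, H 6.996, O 1.000
Multiplying each by 2 gives whole numbers: C 7.00, H 13.99, O 2.00

C7H14O2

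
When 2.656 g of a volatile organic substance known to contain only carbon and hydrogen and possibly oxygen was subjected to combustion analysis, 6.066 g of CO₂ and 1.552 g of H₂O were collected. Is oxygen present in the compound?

mol C = 6.066 g CO₂ ÷ 44.009 g/mol = 0.13784 mol
mol H = 2 × 1.552 g H₂O ÷ 18.015 g/mol = 0.17230 mol
C and H account for only 1.8292 g of the 2.656 g sample; the remaining 0.82678 g must be oxygen.

yes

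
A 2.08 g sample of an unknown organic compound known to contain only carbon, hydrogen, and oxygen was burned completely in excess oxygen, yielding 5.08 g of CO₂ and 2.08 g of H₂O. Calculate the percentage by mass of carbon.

66.7%

mol C = 5.08 g CO₂ ÷ 44.009 g/mol = 0.1154 mol
mol H = 2 × 2.08 g H₂O ÷ 18.015 g/mol = 0.2309 mol
mass O = 2.08 − (1.386 + 0.2328) = 0.4608 g → mol O = 0.4608 ÷ 15.999 = 0.02880 mol
mass % C = 1.386 g ÷ 2.08 g × 100%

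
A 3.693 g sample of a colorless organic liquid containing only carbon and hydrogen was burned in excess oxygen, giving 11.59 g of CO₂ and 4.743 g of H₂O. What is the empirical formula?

mol C = 11.59 g CO₂ ÷ 44.009 g/mol = 0.26336 mol
mol H = 2 × 4.743 g H₂O ÷ 18.015 g/mol = 0.52656 mol
Divide by the smallest (0.26336 mol): C 1.000, H 1.999

CH2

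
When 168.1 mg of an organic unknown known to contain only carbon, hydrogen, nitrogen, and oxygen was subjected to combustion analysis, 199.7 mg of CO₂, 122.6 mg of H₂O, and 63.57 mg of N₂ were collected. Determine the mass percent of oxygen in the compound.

mol C = 0.1997 g CO₂ ÷ 44.009 g/mol = 0.0045377 mol
mol H = 2 × 0.1226 g H₂O ÷ 18.015 g/mol = 0.013611 mol
mol N = 2 × 0.06357 g N₂ ÷ 28.014 g/mol = 0.0045384 mol
mass O = 0.1681 − (0.054502 + 0.013720 + 0.063570) = 0.036308 g → mol O = 0.036308 ÷ 15.999 = 0.0022694 mol
mass % O = 0.036308 g ÷ 0.1681 g × 100%

21.60%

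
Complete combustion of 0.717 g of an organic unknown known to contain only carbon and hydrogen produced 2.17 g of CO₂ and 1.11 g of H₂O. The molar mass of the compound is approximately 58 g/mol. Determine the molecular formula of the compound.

C4H10

mol C = 2.17 g CO₂ ÷ 44.009 g/mol = 0.04931 mol
mol H = 2 × 1.11 g H₂O ÷ 18.015 g/mol = 0.1232 mol
Divide by the smallest (0.04931 mol): C 1.000, H 2.499
Multiplying each by 2 gives whole numbers: C 2.00, H 5.00
Empirical formula: C2H5
Empirical-formula mass = 29.06 g/mol; 58 ÷ 29.06 ≈ 2, so the molecular formula is C4H10.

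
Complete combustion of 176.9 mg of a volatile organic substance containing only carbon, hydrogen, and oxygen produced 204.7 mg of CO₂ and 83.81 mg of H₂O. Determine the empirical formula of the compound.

mol C = 0.2047 g CO₂ ÷ 44.009 g/mol = 0.0046513 mol
mol H = 2 × 0.08381 g H₂O ÷ 18.015 g/mol = 0.0093045 mol
mass O = 0.1769 − (0.055867 + 0.0093789) = 0.11165 g → mol O = 0.11165 ÷ 15.999 = 0.0069788 mol
Divide by the smallest (0.0046513 mol): C 1.000, H 2.000, O 1.500
Multiplying each by 2 gives whole numbers: C 2.00, H 4.00, O 3.00

C2H4O3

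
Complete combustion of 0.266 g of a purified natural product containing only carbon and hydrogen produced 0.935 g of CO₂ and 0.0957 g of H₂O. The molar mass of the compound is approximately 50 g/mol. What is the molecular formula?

C4H2

mol C = 0.935 g CO₂ ÷ 44.009 g/mol = 0.02125 mol
mol H = 2 × 0.0957 g H₂O ÷ 18.015 g/mol = 0.01062 mol
Divide by the smallest (0.01062 mol): C 2.000, H 1.000
Empirical formula: C2H
Empirical-formula mass = 25.03 g/mol; 50 ÷ 25.03 ≈ 2, so the molecular formula is C4H2.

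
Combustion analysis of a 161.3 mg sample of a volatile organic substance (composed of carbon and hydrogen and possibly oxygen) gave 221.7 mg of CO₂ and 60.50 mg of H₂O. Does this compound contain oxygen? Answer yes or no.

yes

mol C = 0.2217 g CO₂ ÷ 44.009 g/mol = 0.0050376 mol
mol H = 2 × 0.06050 g H₂O ÷ 18.015 g/mol = 0.0067166 mol
C and H account for only 0.067277 g of the 0.1613 g sample; the remaining 0.094023 g must be oxygen.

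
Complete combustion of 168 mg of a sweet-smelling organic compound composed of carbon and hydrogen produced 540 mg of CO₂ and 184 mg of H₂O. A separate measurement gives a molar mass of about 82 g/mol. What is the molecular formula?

C6H10

mol C = 0.540 g CO₂ ÷ 44.009 g/mol = 0.01227 mol
mol H = 2 × 0.184 g H₂O ÷ 18.015 g/mol = 0.02043 mol
Divide by the smallest (0.01227 mol): C 1.000, H 1.665
Multiplying each by 3 gives whole numbers: C 3.00, H 4.99
Empirical formula: C3H5
Empirical-formula mass = 41.07 g/mol; 82 ÷ 41.07 ≈ 2, so the molecular formula is C6H10.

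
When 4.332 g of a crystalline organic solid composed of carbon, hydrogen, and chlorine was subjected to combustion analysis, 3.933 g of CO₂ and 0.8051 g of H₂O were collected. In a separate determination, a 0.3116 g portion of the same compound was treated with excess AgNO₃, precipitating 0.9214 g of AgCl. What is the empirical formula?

CHCl

mol C = 3.933 g CO₂ ÷ 44.009 g/mol = 0.089368 mol
mol H = 2 × 0.8051 g H₂O ÷ 18.015 g/mol = 0.089381 mol
From the AgCl data: mol Cl per gram of compound = (0.9214 ÷ 143.318) ÷ 0.3116 = 0.020632 mol/g, so in the 4.332 g combustion sample mol Cl = 0.089380 mol
Divide by the smallest (0.089368 mol): C 1.000, H 1.000, Cl 1.000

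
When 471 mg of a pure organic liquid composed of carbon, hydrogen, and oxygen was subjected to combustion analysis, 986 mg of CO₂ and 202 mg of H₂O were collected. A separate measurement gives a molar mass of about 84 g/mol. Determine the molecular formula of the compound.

C4H4O2

mol C = 0.986 g CO₂ ÷ 44.009 g/mol = 0.02240 mol
mol H = 2 × 0.202 g H₂O ÷ 18.015 g/mol = 0.02243 mol
mass O = 0.471 − (0.2691 + 0.02261) = 0.1793 g → mol O = 0.1793 ÷ 15.999 = 0.01121 mol
Divide by the smallest (0.01121 mol): C 1.999, H 2.001, O 1.000
Empirical formula: C2H2O
Empirical-formula mass = 42.04 g/mol; 84 ÷ 42.04 ≈ 2, so the molecular formula is C4H4O2.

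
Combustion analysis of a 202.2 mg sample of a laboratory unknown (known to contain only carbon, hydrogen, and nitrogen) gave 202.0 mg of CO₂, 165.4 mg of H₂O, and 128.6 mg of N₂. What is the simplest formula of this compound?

mol C = 0.2020 g CO₂ ÷ 44.009 g/mol = 0.0045900 mol
mol H = 2 × 0.1654 g H₂O ÷ 18.015 g/mol = 0.018362 mol
mol N = 2 × 0.1286 g N₂ ÷ 28.014 g/mol = 0.0091811 mol
Divide by the smallest (0.0045900 mol): C 1.000, H 4.001, N 2.000

CH4N2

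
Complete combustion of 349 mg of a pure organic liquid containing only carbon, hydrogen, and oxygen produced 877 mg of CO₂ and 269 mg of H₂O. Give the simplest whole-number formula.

C4H6O

mol C = 0.877 g CO₂ ÷ 44.009 g/mol = 0.01993 mol
mol H = 2 × 0.269 g H₂O ÷ 18.015 g/mol = 0.02986 mol
mass O = 0.349 − (0.2394 + 0.03010) = 0.07954 g → mol O = 0.07954 ÷ 15.999 = 0.004972 mol
Divide by the smallest (0.004972 mol): C 4.008, H 6.007, O 1.000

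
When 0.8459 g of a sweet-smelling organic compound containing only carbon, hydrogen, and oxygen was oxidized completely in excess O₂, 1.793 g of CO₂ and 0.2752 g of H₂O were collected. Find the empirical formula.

mol C = 1.793 g CO₂ ÷ 44.009 g/mol = 0.040742 mol
mol H = 2 × 0.2752 g H₂O ÷ 18.015 g/mol = 0.030552 mol
mass O = 0.8459 − (0.48935 + 0.030797) = 0.32576 g → mol O = 0.32576 ÷ 15.999 = 0.020361 mol
Divide by the smallest (0.020361 mol): C 2.001, H 1.501, O 1.000
Multiplying each by 2 gives whole numbers: C 4.00, H 3.00, O 2.00

C4H3O2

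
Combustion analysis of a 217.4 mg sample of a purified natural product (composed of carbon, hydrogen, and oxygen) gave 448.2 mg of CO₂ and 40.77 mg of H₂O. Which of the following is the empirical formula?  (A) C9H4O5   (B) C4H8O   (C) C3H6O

mol C = 0.4482 g CO₂ ÷ 44.009 g/mol = 0.010184 mol
mol H = 2 × 0.04077 g H₂O ÷ 18.015 g/mol = 0.0045262 mol
mass O = 0.2174 − (0.12232 + 0.0045624) = 0.090514 g → mol O = 0.090514 ÷ 15.999 = 0.0056575 mol
Divide by the smallest (0.0045262 mol): C 2.250, H 1.000, O 1.250
Multiplying each by 4 gives whole numbers: C 9.00, H 4.00, O 5.00

(A) C9H4O5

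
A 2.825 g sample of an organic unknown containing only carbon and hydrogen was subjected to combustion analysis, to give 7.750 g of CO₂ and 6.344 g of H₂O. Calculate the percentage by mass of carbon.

mol C = 7.750 g CO₂ ÷ 44.009 g/mol = 0.17610 mol
mol H = 2 × 6.344 g H₂O ÷ 18.015 g/mol = 0.70430 mol
mass % C = 2.1151 g ÷ 2.825 g × 100%

74.87%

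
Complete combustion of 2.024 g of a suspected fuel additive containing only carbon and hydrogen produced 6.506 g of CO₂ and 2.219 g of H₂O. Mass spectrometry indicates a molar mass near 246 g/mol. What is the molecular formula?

mol C = 6.506 g CO₂ ÷ 44.009 g/mol = 0.14783 mol
mol H = 2 × 2.219 g H₂O ÷ 18.015 g/mol = 0.24635 mol
Divide by the smallest (0.14783 mol): C 1.000, H 1.666
Multiplying each by 3 gives whole numbers: C 3.00, H 5.00
Empirical formula: C3H5
Empirical-formula mass = 41.07 g/mol; 246 ÷ 41.07 ≈ 6, so the molecular formula is C18H30.

C18H30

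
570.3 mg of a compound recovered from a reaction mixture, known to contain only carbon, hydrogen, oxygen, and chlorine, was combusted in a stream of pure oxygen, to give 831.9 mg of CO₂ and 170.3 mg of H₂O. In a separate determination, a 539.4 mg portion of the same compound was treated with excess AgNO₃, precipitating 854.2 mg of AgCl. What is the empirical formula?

mol C = 0.8319 g CO₂ ÷ 44.009 g/mol = 0.018903 mol
mol H = 2 × 0.1703 g H₂O ÷ 18.015 g/mol = 0.018906 mol
From the AgCl data: mol Cl per gram of compound = (0.8542 ÷ 143.318) ÷ 0.5394 = 0.011050 mol/g, so in the 0.5703 g combustion sample mol Cl = 0.0063016 mol
mass O = 0.5703 − (0.22704 + 0.019058 + 0.22339) = 0.10081 g → mol O = 0.10081 ÷ 15.999 = 0.0063008 mol
Divide by the smallest (0.0063008 mol): C 3.000, H 3.001, Cl 1.000, O 1.000

C3H3ClO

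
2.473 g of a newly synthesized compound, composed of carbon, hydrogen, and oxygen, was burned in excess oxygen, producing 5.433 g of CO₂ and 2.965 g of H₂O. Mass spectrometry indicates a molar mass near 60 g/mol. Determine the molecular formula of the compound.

mol C = 5.433 g CO₂ ÷ 44.009 g/mol = 0.12345 mol
mol H = 2 × 2.965 g H₂O ÷ 18.015 g/mol = 0.32917 mol
mass O = 2.473 − (1.4828 + 0.33180) = 0.65841 g → mol O = 0.65841 ÷ 15.999 = 0.041153 mol
Divide by the smallest (0.041153 mol): C 3.000, H 7.999, O 1.000
Empirical formula: C3H8O
Empirical-formula mass = 60.10 g/mol; 60 ÷ 60.10 ≈ 1, so the molecular formula is C3H8O.

C3H8O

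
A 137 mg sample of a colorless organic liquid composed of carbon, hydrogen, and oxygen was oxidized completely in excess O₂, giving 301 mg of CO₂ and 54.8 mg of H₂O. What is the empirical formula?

mol C = 0.301 g CO₂ ÷ 44.009 g/mol = 0.006840 mol
mol H = 2 × 0.0548 g H₂O ÷ 18.015 g/mol = 0.006084 mol
mass O = 0.137 − (0.08215 + 0.006132) = 0.04872 g → mol O = 0.04872 ÷ 15.999 = 0.003045 mol
Divide by the smallest (0.003045 mol): C 2.246, H 1.998, O 1.000
Multiplying each by 4 gives whole numbers: C 8.98, H 7.99, O 4.00

C9H8O4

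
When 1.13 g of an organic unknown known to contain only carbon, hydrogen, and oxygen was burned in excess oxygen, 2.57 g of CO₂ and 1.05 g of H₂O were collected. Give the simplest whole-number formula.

mol C = 2.57 g CO₂ ÷ 44.009 g/mol = 0.05840 mol
mol H = 2 × 1.05 g H₂O ÷ 18.015 g/mol = 0.1166 mol
mass O = 1.13 − (0.7014 + 0.1175) = 0.3111 g → mol O = 0.3111 ÷ 15.999 = 0.01944 mol
Divide by the smallest (0.01944 mol): C 3.003, H 5.995, O 1.000

C3H6O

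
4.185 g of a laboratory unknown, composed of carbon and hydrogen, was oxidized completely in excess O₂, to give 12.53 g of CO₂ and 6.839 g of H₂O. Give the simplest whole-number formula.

C3H8

mol C = 12.53 g CO₂ ÷ 44.009 g/mol = 0.28471 mol
mol H = 2 × 6.839 g H₂O ÷ 18.015 g/mol = 0.75926 mol
Divide by the smallest (0.28471 mol): C 1.000, H 2.667
Multiplying each by 3 gives whole numbers: C 3.00, H 8.00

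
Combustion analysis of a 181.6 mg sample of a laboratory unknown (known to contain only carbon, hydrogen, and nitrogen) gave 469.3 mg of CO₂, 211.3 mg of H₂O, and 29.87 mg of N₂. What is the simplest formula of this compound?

C5H11N

mol C = 0.4693 g CO₂ ÷ 44.009 g/mol = 0.010664 mol
mol H = 2 × 0.2113 g H₂O ÷ 18.015 g/mol = 0.023458 mol
mol N = 2 × 0.02987 g N₂ ÷ 28.014 g/mol = 0.0021325 mol
Divide by the smallest (0.0021325 mol): C 5.001, H 11.000, N 1.000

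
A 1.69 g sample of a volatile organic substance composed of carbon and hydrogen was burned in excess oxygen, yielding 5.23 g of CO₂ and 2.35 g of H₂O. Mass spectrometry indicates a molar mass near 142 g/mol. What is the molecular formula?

mol C = 5.23 g CO₂ ÷ 44.009 g/mol = 0.1188 mol
mol H = 2 × 2.35 g H₂O ÷ 18.015 g/mol = 0.2609 mol
Divide by the smallest (0.1188 mol): C 1.000, H 2.195
Multiplying each by 5 gives whole numbers: C 5.00, H 10.98
Empirical formula: C5H11
Empirical-formula mass = 71.14 g/mol; 142 ÷ 71.14 ≈ 2, so the molecular formula is C10H22.

C10H22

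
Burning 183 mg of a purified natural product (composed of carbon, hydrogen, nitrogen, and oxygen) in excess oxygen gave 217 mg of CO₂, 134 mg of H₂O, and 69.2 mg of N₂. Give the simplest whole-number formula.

C2H6N2O

mol C = 0.217 g CO₂ ÷ 44.009 g/mol = 0.004931 mol
mol H = 2 × 0.134 g H₂O ÷ 18.015 g/mol = 0.01488 mol
mol N = 2 × 0.0692 g N₂ ÷ 28.014 g/mol = 0.004940 mol
mass O = 0.183 − (0.05922 + 0.01500 + 0.06920) = 0.03958 g → mol O = 0.03958 ÷ 15.999 = 0.002474 mol
Divide by the smallest (0.002474 mol): C 1.993, H 6.013, N 1.997, O 1.000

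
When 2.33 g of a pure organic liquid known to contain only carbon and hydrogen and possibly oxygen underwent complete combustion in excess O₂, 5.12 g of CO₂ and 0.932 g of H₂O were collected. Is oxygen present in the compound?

yes

mol C = 5.12 g CO₂ ÷ 44.009 g/mol = 0.1163 mol
mol H = 2 × 0.932 g H₂O ÷ 18.015 g/mol = 0.1035 mol
C and H account for only 1.502 g of the 2.33 g sample; the remaining 0.8283 g must be oxygen.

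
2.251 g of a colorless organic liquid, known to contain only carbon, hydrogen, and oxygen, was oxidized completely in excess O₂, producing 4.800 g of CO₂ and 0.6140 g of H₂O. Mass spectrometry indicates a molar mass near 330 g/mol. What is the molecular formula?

mol C = 4.800 g CO₂ ÷ 44.009 g/mol = 0.10907 mol
mol H = 2 × 0.6140 g H₂O ÷ 18.015 g/mol = 0.068165 mol
mass O = 2.251 − (1.3100 + 0.068711) = 0.87227 g → mol O = 0.87227 ÷ 15.999 = 0.054520 mol
Divide by the smallest (0.054520 mol): C 2.001, H 1.250, O 1.000
Multiplying each by 4 gives whole numbers: C 8.00, H 5.00, O 4.00
Empirical formula: C8H5O4
Empirical-formula mass = 165.12 g/mol; 330 ÷ 165.12 ≈ 2, so the molecular formula is C16H10O8.

C16H10O8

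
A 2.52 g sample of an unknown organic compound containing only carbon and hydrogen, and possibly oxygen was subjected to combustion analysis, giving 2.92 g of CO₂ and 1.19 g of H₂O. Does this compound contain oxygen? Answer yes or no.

mol C = 2.92 g CO₂ ÷ 44.009 g/mol = 0.06635 mol
mol H = 2 × 1.19 g H₂O ÷ 18.015 g/mol = 0.1321 mol
C and H account for only 0.9301 g of the 2.52 g sample; the remaining 1.590 g must be oxygen.

yes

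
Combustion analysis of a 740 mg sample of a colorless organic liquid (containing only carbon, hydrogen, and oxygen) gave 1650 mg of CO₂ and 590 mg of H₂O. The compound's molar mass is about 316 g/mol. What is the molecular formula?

mol C = 1.65 g CO₂ ÷ 44.009 g/mol = 0.03749 mol
mol H = 2 × 0.590 g H₂O ÷ 18.015 g/mol = 0.06550 mol
mass O = 0.740 − (0.4503 + 0.06602) = 0.2237 g → mol O = 0.2237 ÷ 15.999 = 0.01398 mol
Divide by the smallest (0.01398 mol): C 2.682, H 4.686, O 1.000
Multiplying each by 3 gives whole numbers: C 8.05, H 14.06, O 3.00
Empirical formula: C8H14O3
Empirical-formula mass = 158.20 g/mol; 316 ÷ 158.20 ≈ 2, so the molecular formula is C16H28O6.

C16H28O6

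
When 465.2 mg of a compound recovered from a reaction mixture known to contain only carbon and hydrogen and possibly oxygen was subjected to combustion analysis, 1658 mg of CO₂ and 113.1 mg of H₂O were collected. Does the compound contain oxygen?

mol C = 1.658 g CO₂ ÷ 44.009 g/mol = 0.037674 mol
mol H = 2 × 0.1131 g H₂O ÷ 18.015 g/mol = 0.012556 mol
C and H together account for 0.46516 g — essentially the entire 0.4652 g sample — so the compound contains no oxygen.

no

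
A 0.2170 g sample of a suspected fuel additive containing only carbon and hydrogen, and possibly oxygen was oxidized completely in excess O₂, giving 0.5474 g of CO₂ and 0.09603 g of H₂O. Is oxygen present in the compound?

yes

mol C = 0.5474 g CO₂ ÷ 44.009 g/mol = 0.012438 mol
mol H = 2 × 0.09603 g H₂O ÷ 18.015 g/mol = 0.010661 mol
C and H account for only 0.16014 g of the 0.2170 g sample; the remaining 0.056856 g must be oxygen.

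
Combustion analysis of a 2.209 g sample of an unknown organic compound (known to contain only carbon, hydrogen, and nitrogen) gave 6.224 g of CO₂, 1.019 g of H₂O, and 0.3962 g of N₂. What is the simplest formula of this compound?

mol C = 6.224 g CO₂ ÷ 44.009 g/mol = 0.14143 mol
mol H = 2 × 1.019 g H₂O ÷ 18.015 g/mol = 0.11313 mol
mol N = 2 × 0.3962 g N₂ ÷ 28.014 g/mol = 0.028286 mol
Divide by the smallest (0.028286 mol): C 5.000, H 3.999, N 1.000

C5H4N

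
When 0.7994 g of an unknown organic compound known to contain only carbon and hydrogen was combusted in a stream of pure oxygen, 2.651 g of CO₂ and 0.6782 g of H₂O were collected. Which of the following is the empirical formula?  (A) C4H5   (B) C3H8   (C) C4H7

(A) C4H5

mol C = 2.651 g CO₂ ÷ 44.009 g/mol = 0.060238 mol
mol H = 2 × 0.6782 g H₂O ÷ 18.015 g/mol = 0.075293 mol
Divide by the smallest (0.060238 mol): C 1.000, H 1.250
Multiplying each by 4 gives whole numbers: C 4.00, H 5.00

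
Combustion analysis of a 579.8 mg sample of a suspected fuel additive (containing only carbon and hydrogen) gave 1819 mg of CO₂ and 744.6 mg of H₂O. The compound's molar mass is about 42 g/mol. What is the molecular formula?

C3H6

mol C = 1.819 g CO₂ ÷ 44.009 g/mol = 0.041332 mol
mol H = 2 × 0.7446 g H₂O ÷ 18.015 g/mol = 0.082664 mol
Divide by the smallest (0.041332 mol): C 1.000, H 2.000
Empirical formula: CH2
Empirical-formula mass = 14.03 g/mol; 42 ÷ 14.03 ≈ 3, so the molecular formula is C3H6.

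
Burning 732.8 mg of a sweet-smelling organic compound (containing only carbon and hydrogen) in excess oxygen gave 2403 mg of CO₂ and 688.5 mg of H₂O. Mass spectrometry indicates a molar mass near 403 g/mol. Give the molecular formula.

mol C = 2.403 g CO₂ ÷ 44.009 g/mol = 0.054602 mol
mol H = 2 × 0.6885 g H₂O ÷ 18.015 g/mol = 0.076436 mol
Divide by the smallest (0.054602 mol): C 1.000, H 1.400
Multiplying each by 5 gives whole numbers: C 5.00, H 7.00
Empirical formula: C5H7
Empirical-formula mass = 67.11 g/mol; 403 ÷ 67.11 ≈ 6, so the molecular formula is C30H42.

C30H42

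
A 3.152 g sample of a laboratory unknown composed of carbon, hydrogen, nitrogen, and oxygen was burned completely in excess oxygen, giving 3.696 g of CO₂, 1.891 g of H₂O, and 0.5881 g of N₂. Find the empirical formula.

mol C = 3.696 g CO₂ ÷ 44.009 g/mol = 0.083983 mol
mol H = 2 × 1.891 g H₂O ÷ 18.015 g/mol = 0.20994 mol
mol N = 2 × 0.5881 g N₂ ÷ 28.014 g/mol = 0.041986 mol
mass O = 3.152 − (1.0087 + 0.21162 + 0.58810) = 1.3436 g → mol O = 1.3436 ÷ 15.999 = 0.083978 mol
Divide by the smallest (0.041986 mol): C 2.000, H 5.000, N 1.000, O 2.000

C2H5NO2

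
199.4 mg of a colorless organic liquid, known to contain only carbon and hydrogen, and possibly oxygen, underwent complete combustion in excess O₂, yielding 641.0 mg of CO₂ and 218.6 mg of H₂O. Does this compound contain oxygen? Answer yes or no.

mol C = 0.6410 g CO₂ ÷ 44.009 g/mol = 0.014565 mol
mol H = 2 × 0.2186 g H₂O ÷ 18.015 g/mol = 0.024269 mol
C and H together account for 0.19941 g — essentially the entire 0.1994 g sample — so the compound contains no oxygen.

no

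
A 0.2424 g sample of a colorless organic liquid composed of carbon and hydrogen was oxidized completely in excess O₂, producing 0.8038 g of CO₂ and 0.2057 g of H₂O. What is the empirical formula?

C4H5

mol C = 0.8038 g CO₂ ÷ 44.009 g/mol = 0.018264 mol
mol H = 2 × 0.2057 g H₂O ÷ 18.015 g/mol = 0.022837 mol
Divide by the smallest (0.018264 mol): C 1.000, H 1.250
Multiplying each by 4 gives whole numbers: C 4.00, H 5.00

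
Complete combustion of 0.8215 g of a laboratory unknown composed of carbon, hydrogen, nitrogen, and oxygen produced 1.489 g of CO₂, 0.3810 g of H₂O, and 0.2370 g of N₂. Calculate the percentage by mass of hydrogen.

5.19%

mol C = 1.489 g CO₂ ÷ 44.009 g/mol = 0.033834 mol
mol H = 2 × 0.3810 g H₂O ÷ 18.015 g/mol = 0.042298 mol
mol N = 2 × 0.2370 g N₂ ÷ 28.014 g/mol = 0.016920 mol
mass O = 0.8215 − (0.40638 + 0.042636 + 0.23700) = 0.13548 g → mol O = 0.13548 ÷ 15.999 = 0.0084682 mol
mass % H = 0.042636 g ÷ 0.8215 g × 100%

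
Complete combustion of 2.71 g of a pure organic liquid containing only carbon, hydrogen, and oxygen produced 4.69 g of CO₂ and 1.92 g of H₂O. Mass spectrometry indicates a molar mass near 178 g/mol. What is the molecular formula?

C7H14O5

mol C = 4.69 g CO₂ ÷ 44.009 g/mol = 0.1066 mol
mol H = 2 × 1.92 g H₂O ÷ 18.015 g/mol = 0.2132 mol
mass O = 2.71 − (1.280 + 0.2149) = 1.215 g → mol O = 1.215 ÷ 15.999 = 0.07595 mol
Divide by the smallest (0.07595 mol): C 1.403, H 2.806, O 1.000
Multiplying each by 5 gives whole numbers: C 7.02, H 14.03, O 5.00
Empirical formula: C7H14O5
Empirical-formula mass = 178.18 g/mol; 178 ÷ 178.18 ≈ 1, so the molecular formula is C7H14O5.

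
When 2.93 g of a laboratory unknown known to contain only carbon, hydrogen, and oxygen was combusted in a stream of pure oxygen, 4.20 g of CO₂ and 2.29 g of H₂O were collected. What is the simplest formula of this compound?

C3H8O3

mol C = 4.20 g CO₂ ÷ 44.009 g/mol = 0.09544 mol
mol H = 2 × 2.29 g H₂O ÷ 18.015 g/mol = 0.2542 mol
mass O = 2.93 − (1.146 + 0.2563) = 1.527 g → mol O = 1.527 ÷ 15.999 = 0.09547 mol
Divide by the smallest (0.09544 mol): C 1.000, H 2.664, O 1.000
Multiplying each by 3 gives whole numbers: C 3.00, H 7.99, O 3.00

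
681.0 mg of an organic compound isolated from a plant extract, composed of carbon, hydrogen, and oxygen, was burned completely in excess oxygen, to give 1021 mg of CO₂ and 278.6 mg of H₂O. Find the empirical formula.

C3H4O3

mol C = 1.021 g CO₂ ÷ 44.009 g/mol = 0.023200 mol
mol H = 2 × 0.2786 g H₂O ÷ 18.015 g/mol = 0.030930 mol
mass O = 0.6810 − (0.27865 + 0.031177) = 0.37117 g → mol O = 0.37117 ÷ 15.999 = 0.023200 mol
Divide by the smallest (0.023200 mol): C 1.000, H 1.333, O 1.000
Multiplying each by 3 gives whole numbers: C 3.00, H 4.00, O 3.00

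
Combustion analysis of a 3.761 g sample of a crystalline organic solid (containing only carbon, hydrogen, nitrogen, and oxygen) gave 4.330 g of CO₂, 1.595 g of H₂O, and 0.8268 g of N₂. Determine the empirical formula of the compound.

mol C = 4.330 g CO₂ ÷ 44.009 g/mol = 0.098389 mol
mol H = 2 × 1.595 g H₂O ÷ 18.015 g/mol = 0.17707 mol
mol N = 2 × 0.8268 g N₂ ÷ 28.014 g/mol = 0.059028 mol
mass O = 3.761 − (1.1817 + 0.17849 + 0.82680) = 1.5740 g → mol O = 1.5740 ÷ 15.999 = 0.098379 mol
Divide by the smallest (0.059028 mol): C 1.667, H 3.000, N 1.000, O 1.667
Multiplying each by 3 gives whole numbers: C 5.00, H 9.00, N 3.00, O 5.00

C5H9N3O5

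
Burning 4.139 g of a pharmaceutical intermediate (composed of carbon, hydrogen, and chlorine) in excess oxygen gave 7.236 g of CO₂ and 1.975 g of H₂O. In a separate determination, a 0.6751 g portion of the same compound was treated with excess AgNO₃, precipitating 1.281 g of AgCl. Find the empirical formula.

C3H4Cl

mol C = 7.236 g CO₂ ÷ 44.009 g/mol = 0.16442 mol
mol H = 2 × 1.975 g H₂O ÷ 18.015 g/mol = 0.21926 mol
From the AgCl data: mol Cl per gram of compound = (1.281 ÷ 143.318) ÷ 0.6751 = 0.013240 mol/g, so in the 4.139 g combustion sample mol Cl = 0.054799 mol
Divide by the smallest (0.054799 mol): C 3.000, H 4.001, Cl 1.000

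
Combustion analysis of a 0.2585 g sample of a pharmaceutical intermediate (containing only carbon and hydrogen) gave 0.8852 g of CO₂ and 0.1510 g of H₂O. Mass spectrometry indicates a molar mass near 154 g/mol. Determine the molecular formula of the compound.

C12H10

mol C = 0.8852 g CO₂ ÷ 44.009 g/mol = 0.020114 mol
mol H = 2 × 0.1510 g H₂O ÷ 18.015 g/mol = 0.016764 mol
Divide by the smallest (0.016764 mol): C 1.200, H 1.000
Multiplying each by 5 gives whole numbers: C 6.00, H 5.00
Empirical formula: C6H5
Empirical-formula mass = 77.11 g/mol; 154 ÷ 77.11 ≈ 2, so the molecular formula is C12H10.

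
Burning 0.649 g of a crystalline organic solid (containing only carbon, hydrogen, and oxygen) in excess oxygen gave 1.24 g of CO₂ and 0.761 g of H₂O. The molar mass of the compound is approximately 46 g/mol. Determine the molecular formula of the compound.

mol C = 1.24 g CO₂ ÷ 44.009 g/mol = 0.02818 mol
mol H = 2 × 0.761 g H₂O ÷ 18.015 g/mol = 0.08449 mol
mass O = 0.649 − (0.3384 + 0.08516) = 0.2254 g → mol O = 0.2254 ÷ 15.999 = 0.01409 mol
Divide by the smallest (0.01409 mol): C 2.000, H 5.996, O 1.000
Empirical formula: C2H6O
Empirical-formula mass = 46.07 g/mol; 46 ÷ 46.07 ≈ 1, so the molecular formula is C2H6O.

C2H6O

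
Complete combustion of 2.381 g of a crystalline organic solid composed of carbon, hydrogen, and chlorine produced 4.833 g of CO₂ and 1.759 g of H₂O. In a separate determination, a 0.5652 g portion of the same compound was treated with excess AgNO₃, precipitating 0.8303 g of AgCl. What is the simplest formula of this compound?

C9H16Cl2

mol C = 4.833 g CO₂ ÷ 44.009 g/mol = 0.10982 mol
mol H = 2 × 1.759 g H₂O ÷ 18.015 g/mol = 0.19528 mol
From the AgCl data: mol Cl per gram of compound = (0.8303 ÷ 143.318) ÷ 0.5652 = 0.010250 mol/g, so in the 2.381 g combustion sample mol Cl = 0.024406 mol
Divide by the smallest (0.024406 mol): C 4.500, H 8.001, Cl 1.000
Multiplying each by 2 gives whole numbers: C 9.00, H 16.00, Cl 2.00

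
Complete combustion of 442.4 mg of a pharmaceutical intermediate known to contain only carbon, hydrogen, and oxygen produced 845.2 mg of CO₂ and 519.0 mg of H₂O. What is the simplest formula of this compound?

mol C = 0.8452 g CO₂ ÷ 44.009 g/mol = 0.019205 mol
mol H = 2 × 0.5190 g H₂O ÷ 18.015 g/mol = 0.057619 mol
mass O = 0.4424 − (0.23067 + 0.058080) = 0.15365 g → mol O = 0.15365 ÷ 15.999 = 0.0096035 mol
Divide by the smallest (0.0096035 mol): C 2.000, H 6.000, O 1.000

C2H6O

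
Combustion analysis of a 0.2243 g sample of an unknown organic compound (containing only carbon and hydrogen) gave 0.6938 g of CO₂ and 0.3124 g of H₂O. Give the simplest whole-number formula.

C5H11

mol C = 0.6938 g CO₂ ÷ 44.009 g/mol = 0.015765 mol
mol H = 2 × 0.3124 g H₂O ÷ 18.015 g/mol = 0.034682 mol
Divide by the smallest (0.015765 mol): C 1.000, H 2.200
Multiplying each by 5 gives whole numbers: C 5.00, H 11.00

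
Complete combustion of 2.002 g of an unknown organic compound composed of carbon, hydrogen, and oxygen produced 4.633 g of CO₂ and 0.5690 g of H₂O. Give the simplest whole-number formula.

C5H3O2

mol C = 4.633 g CO₂ ÷ 44.009 g/mol = 0.10527 mol
mol H = 2 × 0.5690 g H₂O ÷ 18.015 g/mol = 0.063170 mol
mass O = 2.002 − (1.2644 + 0.063675) = 0.67388 g → mol O = 0.67388 ÷ 15.999 = 0.042120 mol
Divide by the smallest (0.042120 mol): C 2.499, H 1.500, O 1.000
Multiplying each by 2 gives whole numbers: C 5.00, H 3.00, O 2.00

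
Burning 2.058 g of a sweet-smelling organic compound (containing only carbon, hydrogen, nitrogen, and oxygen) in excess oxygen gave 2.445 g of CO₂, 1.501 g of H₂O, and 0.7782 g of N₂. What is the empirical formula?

mol C = 2.445 g CO₂ ÷ 44.009 g/mol = 0.055557 mol
mol H = 2 × 1.501 g H₂O ÷ 18.015 g/mol = 0.16664 mol
mol N = 2 × 0.7782 g N₂ ÷ 28.014 g/mol = 0.055558 mol
mass O = 2.058 − (0.66729 + 0.16797 + 0.77820) = 0.44454 g → mol O = 0.44454 ÷ 15.999 = 0.027785 mol
Divide by the smallest (0.027785 mol): C 2.000, H 5.997, N 2.000, O 1.000

C2H6N2O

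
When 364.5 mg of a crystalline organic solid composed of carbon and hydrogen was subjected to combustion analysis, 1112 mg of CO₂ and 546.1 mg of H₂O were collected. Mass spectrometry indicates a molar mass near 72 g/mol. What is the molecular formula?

mol C = 1.112 g CO₂ ÷ 44.009 g/mol = 0.025268 mol
mol H = 2 × 0.5461 g H₂O ÷ 18.015 g/mol = 0.060627 mol
Divide by the smallest (0.025268 mol): C 1.000, H 2.399
Multiplying each by 5 gives whole numbers: C 5.00, H 12.00
Empirical formula: C5H12
Empirical-formula mass = 72.15 g/mol; 72 ÷ 72.15 ≈ 1, so the molecular formula is C5H12.

C5H12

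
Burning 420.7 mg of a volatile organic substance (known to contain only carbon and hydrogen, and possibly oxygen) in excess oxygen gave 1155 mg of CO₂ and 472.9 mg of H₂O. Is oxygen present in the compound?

mol C = 1.155 g CO₂ ÷ 44.009 g/mol = 0.026245 mol
mol H = 2 × 0.4729 g H₂O ÷ 18.015 g/mol = 0.052501 mol
C and H account for only 0.36814 g of the 0.4207 g sample; the remaining 0.052555 g must be oxygen.

yes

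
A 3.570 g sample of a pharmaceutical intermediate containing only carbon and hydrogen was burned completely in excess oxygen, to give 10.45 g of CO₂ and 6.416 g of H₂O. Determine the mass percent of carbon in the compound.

79.89%

mol C = 10.45 g CO₂ ÷ 44.009 g/mol = 0.23745 mol
mol H = 2 × 6.416 g H₂O ÷ 18.015 g/mol = 0.71230 mol
mass % C = 2.8520 g ÷ 3.570 g × 100%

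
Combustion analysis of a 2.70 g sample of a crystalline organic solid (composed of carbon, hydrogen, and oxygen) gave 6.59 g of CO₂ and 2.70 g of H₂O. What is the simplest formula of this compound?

mol C = 6.59 g CO₂ ÷ 44.009 g/mol = 0.1497 mol
mol H = 2 × 2.70 g H₂O ÷ 18.015 g/mol = 0.2998 mol
mass O = 2.70 − (1.799 + 0.3021) = 0.5993 g → mol O = 0.5993 ÷ 15.999 = 0.03746 mol
Divide by the smallest (0.03746 mol): C 3.998, H 8.002, O 1.000

C4H8O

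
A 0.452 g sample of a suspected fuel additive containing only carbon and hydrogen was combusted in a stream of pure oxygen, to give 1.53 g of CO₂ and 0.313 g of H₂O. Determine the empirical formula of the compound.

CH

mol C = 1.53 g CO₂ ÷ 44.009 g/mol = 0.03477 mol
mol H = 2 × 0.313 g H₂O ÷ 18.015 g/mol = 0.03475 mol
Divide by the smallest (0.03475 mol): C 1.000, H 1.000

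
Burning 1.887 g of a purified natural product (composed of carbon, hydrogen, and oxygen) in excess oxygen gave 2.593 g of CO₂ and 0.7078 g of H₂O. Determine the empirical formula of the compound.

mol C = 2.593 g CO₂ ÷ 44.009 g/mol = 0.058920 mol
mol H = 2 × 0.7078 g H₂O ÷ 18.015 g/mol = 0.078579 mol
mass O = 1.887 − (0.70769 + 0.079208) = 1.1001 g → mol O = 1.1001 ÷ 15.999 = 0.068761 mol
Divide by the smallest (0.058920 mol): C 1.000, H 1.334, O 1.167
Multiplying each by 6 gives whole numbers: C 6.00, H 8.00, O 7.00

C6H8O7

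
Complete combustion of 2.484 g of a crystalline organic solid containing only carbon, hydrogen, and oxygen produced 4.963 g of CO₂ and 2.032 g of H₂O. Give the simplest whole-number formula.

C2H4O

mol C = 4.963 g CO₂ ÷ 44.009 g/mol = 0.11277 mol
mol H = 2 × 2.032 g H₂O ÷ 18.015 g/mol = 0.22559 mol
mass O = 2.484 − (1.3545 + 0.22739) = 0.90210 g → mol O = 0.90210 ÷ 15.999 = 0.056385 mol
Divide by the smallest (0.056385 mol): C 2.000, H 4.001, O 1.000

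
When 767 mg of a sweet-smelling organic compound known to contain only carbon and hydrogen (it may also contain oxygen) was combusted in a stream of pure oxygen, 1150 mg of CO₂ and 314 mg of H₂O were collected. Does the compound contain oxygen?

yes

mol C = 1.15 g CO₂ ÷ 44.009 g/mol = 0.02613 mol
mol H = 2 × 0.314 g H₂O ÷ 18.015 g/mol = 0.03486 mol
C and H account for only 0.3490 g of the 0.767 g sample; the remaining 0.4180 g must be oxygen.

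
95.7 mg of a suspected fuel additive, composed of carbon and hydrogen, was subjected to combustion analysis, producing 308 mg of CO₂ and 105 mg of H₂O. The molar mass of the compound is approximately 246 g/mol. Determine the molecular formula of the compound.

C18H30

mol C = 0.308 g CO₂ ÷ 44.009 g/mol = 0.006999 mol
mol H = 2 × 0.105 g H₂O ÷ 18.015 g/mol = 0.01166 mol
Divide by the smallest (0.006999 mol): C 1.000, H 1.666
Multiplying each by 3 gives whole numbers: C 3.00, H 5.00
Empirical formula: C3H5
Empirical-formula mass = 41.07 g/mol; 246 ÷ 41.07 ≈ 6, so the molecular formula is C18H30.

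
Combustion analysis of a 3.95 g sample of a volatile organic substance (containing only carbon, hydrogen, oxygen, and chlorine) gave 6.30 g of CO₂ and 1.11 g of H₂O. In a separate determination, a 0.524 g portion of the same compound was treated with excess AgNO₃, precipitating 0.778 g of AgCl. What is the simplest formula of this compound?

mol C = 6.30 g CO₂ ÷ 44.009 g/mol = 0.1432 mol
mol H = 2 × 1.11 g H₂O ÷ 18.015 g/mol = 0.1232 mol
From the AgCl data: mol Cl per gram of compound = (0.778 ÷ 143.318) ÷ 0.524 = 0.01036 mol/g, so in the 3.95 g combustion sample mol Cl = 0.04092 mol
mass O = 3.95 − (1.719 + 0.1242 + 1.451) = 0.6557 g → mol O = 0.6557 ÷ 15.999 = 0.04099 mol
Divide by the smallest (0.04092 mol): C 3.498, H 3.011, Cl 1.000, O 1.002
Multiplying each by 2 gives whole numbers: C 7.00, H 6.02, Cl 2.00, O 2.00

C7H6Cl2O2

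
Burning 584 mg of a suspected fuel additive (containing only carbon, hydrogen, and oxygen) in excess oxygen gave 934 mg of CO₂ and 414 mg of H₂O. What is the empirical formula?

mol C = 0.934 g CO₂ ÷ 44.009 g/mol = 0.02122 mol
mol H = 2 × 0.414 g H₂O ÷ 18.015 g/mol = 0.04596 mol
mass O = 0.584 − (0.2549 + 0.04633) = 0.2828 g → mol O = 0.2828 ÷ 15.999 = 0.01767 mol
Divide by the smallest (0.01767 mol): C 1.201, H 2.601, O 1.000
Multiplying each by 5 gives whole numbers: C 6.00, H 13.00, O 5.00

C6H13O5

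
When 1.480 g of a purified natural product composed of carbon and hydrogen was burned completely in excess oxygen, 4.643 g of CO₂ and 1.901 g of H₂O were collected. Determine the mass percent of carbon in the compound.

mol C = 4.643 g CO₂ ÷ 44.009 g/mol = 0.10550 mol
mol H = 2 × 1.901 g H₂O ÷ 18.015 g/mol = 0.21105 mol
mass % C = 1.2672 g ÷ 1.480 g × 100%

85.62%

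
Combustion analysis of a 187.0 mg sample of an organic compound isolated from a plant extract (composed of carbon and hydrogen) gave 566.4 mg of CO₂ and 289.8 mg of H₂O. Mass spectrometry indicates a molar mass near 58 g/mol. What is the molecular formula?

mol C = 0.5664 g CO₂ ÷ 44.009 g/mol = 0.012870 mol
mol H = 2 × 0.2898 g H₂O ÷ 18.015 g/mol = 0.032173 mol
Divide by the smallest (0.012870 mol): C 1.000, H 2.500
Multiplying each by 2 gives whole numbers: C 2.00, H 5.00
Empirical formula: C2H5
Empirical-formula mass = 29.06 g/mol; 58 ÷ 29.06 ≈ 2, so the molecular formula is C4H10.

C4H10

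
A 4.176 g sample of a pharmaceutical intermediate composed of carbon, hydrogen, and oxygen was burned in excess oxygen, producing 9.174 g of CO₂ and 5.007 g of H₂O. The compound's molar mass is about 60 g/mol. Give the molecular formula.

C3H8O

mol C = 9.174 g CO₂ ÷ 44.009 g/mol = 0.20846 mol
mol H = 2 × 5.007 g H₂O ÷ 18.015 g/mol = 0.55587 mol
mass O = 4.176 − (2.5038 + 0.56032) = 1.1119 g → mol O = 1.1119 ÷ 15.999 = 0.069498 mol
Divide by the smallest (0.069498 mol): C 2.999, H 7.998, O 1.000
Empirical formula: C3H8O
Empirical-formula mass = 60.10 g/mol; 60 ÷ 60.10 ≈ 1, so the molecular formula is C3H8O.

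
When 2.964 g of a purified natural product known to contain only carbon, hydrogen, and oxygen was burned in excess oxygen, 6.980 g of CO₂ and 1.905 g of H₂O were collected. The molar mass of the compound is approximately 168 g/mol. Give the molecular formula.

mol C = 6.980 g CO₂ ÷ 44.009 g/mol = 0.15860 mol
mol H = 2 × 1.905 g H₂O ÷ 18.015 g/mol = 0.21149 mol
mass O = 2.964 − (1.9050 + 0.21318) = 0.84583 g → mol O = 0.84583 ÷ 15.999 = 0.052867 mol
Divide by the smallest (0.052867 mol): C 3.000, H 4.000, O 1.000
Empirical formula: C3H4O
Empirical-formula mass = 56.06 g/mol; 168 ÷ 56.06 ≈ 3, so the molecular formula is C9H12O3.

C9H12O3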